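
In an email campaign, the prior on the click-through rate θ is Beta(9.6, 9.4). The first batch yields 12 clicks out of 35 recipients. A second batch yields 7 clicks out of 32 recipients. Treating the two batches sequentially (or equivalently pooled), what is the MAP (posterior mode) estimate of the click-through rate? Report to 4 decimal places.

0.3286

The Beta prior is conjugate to a Binomial/Bernoulli likelihood; the update adds successes to α and failures to β.
After batch 1: Beta(9.6+12, 9.4+23) = Beta(21.6, 32.4).
After batch 2: Beta(21.6+7, 32.4+25) = Beta(28.6, 57.4).
Mode of Beta(a,b) for a,b>1 is (a−1)/(a+b−2) = 27.6/84.0 = 0.3286.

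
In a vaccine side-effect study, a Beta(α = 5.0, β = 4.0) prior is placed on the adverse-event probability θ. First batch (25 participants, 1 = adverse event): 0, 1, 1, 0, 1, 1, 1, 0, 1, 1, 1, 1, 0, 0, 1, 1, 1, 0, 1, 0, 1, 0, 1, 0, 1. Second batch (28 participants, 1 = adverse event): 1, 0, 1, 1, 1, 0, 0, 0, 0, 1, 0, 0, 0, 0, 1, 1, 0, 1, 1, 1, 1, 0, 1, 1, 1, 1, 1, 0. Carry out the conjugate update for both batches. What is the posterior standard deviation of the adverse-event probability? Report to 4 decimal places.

0.0618

The Beta prior is conjugate to a Binomial/Bernoulli likelihood; the update adds successes to α and failures to β.
After batch 1: Beta(5.0+16, 4.0+9) = Beta(21.0, 13.0).
After batch 2: Beta(21.0+16, 13.0+12) = Beta(37.0, 25.0).
Var = αβ/((α+β)²(α+β+1)) = 37.0·25.0/(62.0²·63.0) = 0.00381960; SD = √0.00381960 = 0.0618.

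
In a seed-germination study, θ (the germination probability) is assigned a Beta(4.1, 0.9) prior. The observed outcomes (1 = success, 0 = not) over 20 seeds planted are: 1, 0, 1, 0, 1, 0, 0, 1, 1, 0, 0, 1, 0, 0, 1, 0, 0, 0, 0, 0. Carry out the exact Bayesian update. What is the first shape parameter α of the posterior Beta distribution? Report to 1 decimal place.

11.1

The Beta prior is conjugate to a Binomial/Bernoulli likelihood; the update adds successes to α and failures to β.
Posterior: Beta(α+k, β+n−k) = Beta(4.1+7, 0.9+13) = Beta(11.1, 13.9).
Posterior α = 11.1.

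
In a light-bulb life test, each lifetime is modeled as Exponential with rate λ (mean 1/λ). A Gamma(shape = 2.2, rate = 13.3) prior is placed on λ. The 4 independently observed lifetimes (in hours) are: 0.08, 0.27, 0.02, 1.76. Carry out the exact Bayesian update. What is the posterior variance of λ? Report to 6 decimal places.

With a Gamma(shape α, rate β) prior on the exponential rate λ, the posterior after n observations with total T = Σxᵢ is Gamma(α+n, β+T).
Sum of observations T = 2.13 hours; n = 4.
Posterior: Gamma(2.2+4, 13.3+2.13) = Gamma(6.2, 15.43).
Var = α/β² = 0.026041.

0.026041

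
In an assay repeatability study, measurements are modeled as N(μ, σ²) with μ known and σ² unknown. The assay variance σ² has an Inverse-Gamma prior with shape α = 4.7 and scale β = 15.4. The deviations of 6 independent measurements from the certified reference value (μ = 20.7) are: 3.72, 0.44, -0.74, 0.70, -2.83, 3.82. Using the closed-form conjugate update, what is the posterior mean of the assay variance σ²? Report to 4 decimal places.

With known mean μ and an Inverse-Gamma(α, β) prior on σ², the Normal likelihood is conjugate: posterior is Inv-Gamma(α + n/2, β + Σ(xᵢ−μ)²/2).
Σ(xᵢ−μ)² = (3.72)² + (0.44)² + (-0.74)² + (0.70)² + (-2.83)² + (3.82)² = 37.6709.
Posterior: Inv-Gamma(4.7 + 6/2, 15.4 + 37.6709/2) = Inv-Gamma(7.70, 34.23545).
E[σ²|data] = β/(α−1) = 34.23545/6.70 = 5.1098.

5.1098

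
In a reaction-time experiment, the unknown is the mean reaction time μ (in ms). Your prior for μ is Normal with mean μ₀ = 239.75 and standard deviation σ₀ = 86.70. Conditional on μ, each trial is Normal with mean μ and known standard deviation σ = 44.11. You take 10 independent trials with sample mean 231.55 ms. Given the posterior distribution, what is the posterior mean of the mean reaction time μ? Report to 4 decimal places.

For Normal data with known variance σ², a Normal(μ₀, σ₀²) prior on μ is conjugate. Posterior precision = 1/σ₀² + n/σ²; posterior mean is the precision-weighted average of μ₀ and x̄.
n·x̄ = 10·231.55 = 2315.5.
σ₀² = 86.70² = 7516.89, σ² = 44.11² = 1945.6921; σ² + n·σ₀² = 1945.6921 + 10·7516.89 = 77114.5921.
Posterior mean = (μ₀/σ₀² + n·x̄/σ²)/(1/σ₀² + n/σ²) = (σ²·μ₀ + σ₀²·n·x̄)/(σ² + n·σ₀²) = (1945.6921·239.75 + 7516.89·2315.5)/77114.5921 = 17871838.475975/77114.5921 = 231.7569.

231.7569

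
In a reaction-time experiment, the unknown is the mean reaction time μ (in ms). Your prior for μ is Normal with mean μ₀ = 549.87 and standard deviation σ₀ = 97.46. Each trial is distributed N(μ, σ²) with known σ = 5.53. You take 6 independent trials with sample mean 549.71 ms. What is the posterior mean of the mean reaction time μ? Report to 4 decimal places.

549.7101

For Normal data with known variance σ², a Normal(μ₀, σ₀²) prior on μ is conjugate. Posterior precision = 1/σ₀² + n/σ²; posterior mean is the precision-weighted average of μ₀ and x̄.
n·x̄ = 6·549.71 = 3298.26.
σ₀² = 97.46² = 9498.4516, σ² = 5.53² = 30.5809; σ² + n·σ₀² = 30.5809 + 6·9498.4516 = 57021.2905.
Posterior mean = (μ₀/σ₀² + n·x̄/σ²)/(1/σ₀² + n/σ²) = (σ²·μ₀ + σ₀²·n·x̄)/(σ² + n·σ₀²) = (30.5809·549.87 + 9498.4516·3298.26)/57021.2905 = 31345178.493699/57021.2905 = 549.7101.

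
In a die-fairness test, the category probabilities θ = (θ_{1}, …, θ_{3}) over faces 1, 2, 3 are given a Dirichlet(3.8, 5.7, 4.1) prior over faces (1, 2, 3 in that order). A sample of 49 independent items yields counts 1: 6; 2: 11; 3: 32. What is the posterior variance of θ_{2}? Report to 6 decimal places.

0.003076

The Dirichlet prior is conjugate to the Multinomial likelihood: each posterior αⱼ = prior αⱼ + observed count nⱼ.
Posterior concentration: (9.8, 16.7, 36.1), total = 62.6.
Var[θ_j] = α_j(Σα−α_j)/((Σα)²(Σα+1)) = 16.7·45.9/(62.6²·63.6) = 0.003076.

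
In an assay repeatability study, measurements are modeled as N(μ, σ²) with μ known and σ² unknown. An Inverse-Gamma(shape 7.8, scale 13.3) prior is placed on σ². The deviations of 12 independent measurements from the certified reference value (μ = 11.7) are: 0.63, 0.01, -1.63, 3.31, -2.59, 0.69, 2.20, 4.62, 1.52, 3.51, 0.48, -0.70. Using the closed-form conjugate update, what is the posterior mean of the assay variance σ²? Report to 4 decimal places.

3.4894

With known mean μ and an Inverse-Gamma(α, β) prior on σ², the Normal likelihood is conjugate: posterior is Inv-Gamma(α + n/2, β + Σ(xᵢ−μ)²/2).
Σ(xᵢ−μ)² = (0.63)² + (0.01)² + (-1.63)² + (3.31)² + (-2.59)² + (0.69)² + (2.20)² + (4.62)² + (1.52)² + (3.51)² + (0.48)² + (-0.70)² = 62.7295.
Posterior: Inv-Gamma(7.8 + 12/2, 13.3 + 62.7295/2) = Inv-Gamma(13.80, 44.66475).
E[σ²|data] = β/(α−1) = 44.66475/12.80 = 3.4894.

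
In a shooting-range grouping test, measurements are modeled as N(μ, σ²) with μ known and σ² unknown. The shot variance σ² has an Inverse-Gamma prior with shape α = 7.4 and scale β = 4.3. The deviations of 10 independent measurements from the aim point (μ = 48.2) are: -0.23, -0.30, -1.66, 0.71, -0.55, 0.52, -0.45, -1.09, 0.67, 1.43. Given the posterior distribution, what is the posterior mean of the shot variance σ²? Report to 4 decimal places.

With known mean μ and an Inverse-Gamma(α, β) prior on σ², the Normal likelihood is conjugate: posterior is Inv-Gamma(α + n/2, β + Σ(xᵢ−μ)²/2).
Σ(xᵢ−μ)² = (-0.23)² + (-0.30)² + (-1.66)² + (0.71)² + (-0.55)² + (0.52)² + (-0.45)² + (-1.09)² + (0.67)² + (1.43)² = 7.8599.
Posterior: Inv-Gamma(7.4 + 10/2, 4.3 + 7.8599/2) = Inv-Gamma(12.40, 8.22995).
E[σ²|data] = β/(α−1) = 8.22995/11.40 = 0.7219.

0.7219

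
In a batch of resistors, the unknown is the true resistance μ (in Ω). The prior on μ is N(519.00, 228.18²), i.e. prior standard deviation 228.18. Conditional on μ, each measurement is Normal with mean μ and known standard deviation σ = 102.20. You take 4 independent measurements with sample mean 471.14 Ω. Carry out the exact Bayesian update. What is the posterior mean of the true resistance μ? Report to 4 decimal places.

473.4256

For Normal data with known variance σ², a Normal(μ₀, σ₀²) prior on μ is conjugate. Posterior precision = 1/σ₀² + n/σ²; posterior mean is the precision-weighted average of μ₀ and x̄.
n·x̄ = 4·471.14 = 1884.56.
σ₀² = 228.18² = 52066.1124, σ² = 102.20² = 10444.84; σ² + n·σ₀² = 10444.84 + 4·52066.1124 = 218709.2896.
Posterior mean = (μ₀/σ₀² + n·x̄/σ²)/(1/σ₀² + n/σ²) = (σ²·μ₀ + σ₀²·n·x̄)/(σ² + n·σ₀²) = (10444.84·519.00 + 52066.1124·1884.56)/218709.2896 = 103542584.744544/218709.2896 = 473.4256.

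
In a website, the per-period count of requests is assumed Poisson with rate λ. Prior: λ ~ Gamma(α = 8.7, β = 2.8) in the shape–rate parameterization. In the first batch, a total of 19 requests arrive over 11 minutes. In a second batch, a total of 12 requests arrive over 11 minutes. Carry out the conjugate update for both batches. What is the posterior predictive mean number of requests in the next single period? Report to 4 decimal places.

1.6008

With a Gamma(shape α, rate β) prior, the Poisson likelihood is conjugate: the posterior is Gamma(α + ΣXᵢ, β + n).
After batch 1: Gamma(α+S, β+n) = Gamma(8.7+19, 2.8+11) = Gamma(27.7, 13.8).
After batch 2: Gamma(α+S, β+n) = Gamma(27.7+12, 13.8+11) = Gamma(39.7, 24.8).
The predictive distribution for one future period is NegBinom with mean α/β = 1.6008.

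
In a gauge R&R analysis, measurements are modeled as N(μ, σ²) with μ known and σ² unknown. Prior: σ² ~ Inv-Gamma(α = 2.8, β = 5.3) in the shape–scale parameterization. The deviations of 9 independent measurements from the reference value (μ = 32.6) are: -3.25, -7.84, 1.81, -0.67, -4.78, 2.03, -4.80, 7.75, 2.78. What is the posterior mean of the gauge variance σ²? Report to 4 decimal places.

16.2026

With known mean μ and an Inverse-Gamma(α, β) prior on σ², the Normal likelihood is conjugate: posterior is Inv-Gamma(α + n/2, β + Σ(xᵢ−μ)²/2).
Σ(xᵢ−μ)² = (-3.25)² + (-7.84)² + (1.81)² + (-0.67)² + (-4.78)² + (2.03)² + (-4.80)² + (7.75)² + (2.78)² = 193.5533.
Posterior: Inv-Gamma(2.8 + 9/2, 5.3 + 193.5533/2) = Inv-Gamma(7.30, 102.07665).
E[σ²|data] = β/(α−1) = 102.07665/6.30 = 16.2026.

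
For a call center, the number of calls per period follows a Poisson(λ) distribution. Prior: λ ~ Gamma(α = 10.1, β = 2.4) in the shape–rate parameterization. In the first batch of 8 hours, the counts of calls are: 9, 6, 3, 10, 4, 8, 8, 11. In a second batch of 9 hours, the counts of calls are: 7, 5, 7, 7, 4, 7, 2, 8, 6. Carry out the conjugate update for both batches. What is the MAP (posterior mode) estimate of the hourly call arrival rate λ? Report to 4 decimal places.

With a Gamma(shape α, rate β) prior, the Poisson likelihood is conjugate: the posterior is Gamma(α + ΣXᵢ, β + n).
Batch 1: sum of counts S = 59 over n = 8 hours.
After batch 1: Gamma(α+S, β+n) = Gamma(10.1+59, 2.4+8) = Gamma(69.1, 10.4).
Batch 2: sum of counts S = 53 over n = 9 hours.
After batch 2: Gamma(α+S, β+n) = Gamma(69.1+53, 10.4+9) = Gamma(122.1, 19.4).
Mode of Gamma(α,β) for α≥1 is (α−1)/β = 121.1/19.4 = 6.2423.

6.2423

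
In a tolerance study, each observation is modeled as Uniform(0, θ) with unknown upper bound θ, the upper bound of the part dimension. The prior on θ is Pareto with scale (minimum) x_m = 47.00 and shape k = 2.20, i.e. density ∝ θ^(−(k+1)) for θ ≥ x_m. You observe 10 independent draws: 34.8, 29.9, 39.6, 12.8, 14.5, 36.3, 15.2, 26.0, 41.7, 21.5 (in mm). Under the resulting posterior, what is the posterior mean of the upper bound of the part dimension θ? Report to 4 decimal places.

A Pareto(scale x_m, shape k) prior on the upper bound θ of Uniform(0, θ) is conjugate: posterior is Pareto(max(x_m, max xᵢ), k + n).
Sample maximum = 41.7; prior scale x_m = 47.00 → posterior scale = max = 47.00.
Posterior shape = 2.20 + 10 = 12.20.
E[θ|data] = k·x_m/(k−1) = 12.20·47.00/11.20 = 51.1964.

51.1964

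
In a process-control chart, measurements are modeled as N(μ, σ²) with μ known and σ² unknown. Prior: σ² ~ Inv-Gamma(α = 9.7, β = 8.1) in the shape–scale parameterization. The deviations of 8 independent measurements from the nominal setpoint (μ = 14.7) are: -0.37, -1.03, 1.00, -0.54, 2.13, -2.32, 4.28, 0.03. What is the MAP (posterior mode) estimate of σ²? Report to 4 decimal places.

1.5962

With known mean μ and an Inverse-Gamma(α, β) prior on σ², the Normal likelihood is conjugate: posterior is Inv-Gamma(α + n/2, β + Σ(xᵢ−μ)²/2).
Σ(xᵢ−μ)² = (-0.37)² + (-1.03)² + (1.00)² + (-0.54)² + (2.13)² + (-2.32)² + (4.28)² + (0.03)² = 30.7280.
Posterior: Inv-Gamma(9.7 + 8/2, 8.1 + 30.7280/2) = Inv-Gamma(13.70, 23.46400).
Mode = β/(α+1) = 23.46400/14.70 = 1.5962.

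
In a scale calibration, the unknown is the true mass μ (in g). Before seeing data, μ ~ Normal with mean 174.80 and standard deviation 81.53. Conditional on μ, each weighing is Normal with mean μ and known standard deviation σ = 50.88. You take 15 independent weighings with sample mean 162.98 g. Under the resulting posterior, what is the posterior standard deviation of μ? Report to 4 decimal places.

For Normal data with known variance σ², a Normal(μ₀, σ₀²) prior on μ is conjugate. Posterior precision = 1/σ₀² + n/σ²; posterior mean is the precision-weighted average of μ₀ and x̄.
σ₀² = 81.53² = 6647.1409, σ² = 50.88² = 2588.7744; σ² + n·σ₀² = 2588.7744 + 15·6647.1409 = 102295.8879.
Posterior precision = 1/σ₀² + n/σ² = 1/6647.1409 + 15/2588.7744 = (σ² + n·σ₀²)/(σ₀²σ²) = 102295.8879/(6647.1409·2588.7744); posterior variance σₙ² = σ₀²σ²/(σ² + n·σ₀²) = 6647.1409·2588.7744/102295.8879 = 168.217399.
Posterior SD = √σₙ² = √(6647.1409·2588.7744/102295.8879) = 12.9699.

12.9699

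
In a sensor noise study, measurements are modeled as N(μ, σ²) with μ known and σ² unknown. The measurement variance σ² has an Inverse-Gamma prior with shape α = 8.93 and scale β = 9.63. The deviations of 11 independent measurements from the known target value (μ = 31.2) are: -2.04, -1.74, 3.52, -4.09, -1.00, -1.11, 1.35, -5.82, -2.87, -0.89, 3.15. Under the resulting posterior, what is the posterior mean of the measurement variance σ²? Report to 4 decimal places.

4.1864

With known mean μ and an Inverse-Gamma(α, β) prior on σ², the Normal likelihood is conjugate: posterior is Inv-Gamma(α + n/2, β + Σ(xᵢ−μ)²/2).
Σ(xᵢ−μ)² = (-2.04)² + (-1.74)² + (3.52)² + (-4.09)² + (-1.00)² + (-1.11)² + (1.35)² + (-5.82)² + (-2.87)² + (-0.89)² + (3.15)² = 93.1862.
Posterior: Inv-Gamma(8.93 + 11/2, 9.63 + 93.1862/2) = Inv-Gamma(14.43, 56.22310).
E[σ²|data] = β/(α−1) = 56.22310/13.43 = 4.1864.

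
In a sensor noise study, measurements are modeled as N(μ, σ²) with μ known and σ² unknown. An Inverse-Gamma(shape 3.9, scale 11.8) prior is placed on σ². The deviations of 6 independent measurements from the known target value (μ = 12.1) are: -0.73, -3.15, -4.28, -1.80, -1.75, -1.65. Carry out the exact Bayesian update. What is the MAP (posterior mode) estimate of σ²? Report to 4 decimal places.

With known mean μ and an Inverse-Gamma(α, β) prior on σ², the Normal likelihood is conjugate: posterior is Inv-Gamma(α + n/2, β + Σ(xᵢ−μ)²/2).
Σ(xᵢ−μ)² = (-0.73)² + (-3.15)² + (-4.28)² + (-1.80)² + (-1.75)² + (-1.65)² = 37.7988.
Posterior: Inv-Gamma(3.9 + 6/2, 11.8 + 37.7988/2) = Inv-Gamma(6.90, 30.69940).
Mode = β/(α+1) = 30.69940/7.90 = 3.8860.

3.8860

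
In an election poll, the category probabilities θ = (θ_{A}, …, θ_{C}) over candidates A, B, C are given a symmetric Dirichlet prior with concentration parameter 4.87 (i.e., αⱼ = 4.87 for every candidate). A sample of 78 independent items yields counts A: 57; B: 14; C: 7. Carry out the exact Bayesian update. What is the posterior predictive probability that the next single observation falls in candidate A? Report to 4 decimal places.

0.6681

The Dirichlet prior is conjugate to the Multinomial likelihood: each posterior αⱼ = prior αⱼ + observed count nⱼ.
Posterior concentration: (61.87, 18.87, 11.87), total = 92.61.
P(next = A | data) = α_{A}/Σα = 0.6681.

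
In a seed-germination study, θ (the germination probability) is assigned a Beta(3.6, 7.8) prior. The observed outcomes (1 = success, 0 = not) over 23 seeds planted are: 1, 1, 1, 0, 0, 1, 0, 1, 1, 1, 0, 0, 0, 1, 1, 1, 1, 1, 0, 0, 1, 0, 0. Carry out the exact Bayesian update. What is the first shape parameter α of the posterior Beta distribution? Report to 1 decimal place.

The Beta prior is conjugate to a Binomial/Bernoulli likelihood; the update adds successes to α and failures to β.
Posterior: Beta(α+k, β+n−k) = Beta(3.6+13, 7.8+10) = Beta(16.6, 17.8).
Posterior α = 16.6.

16.6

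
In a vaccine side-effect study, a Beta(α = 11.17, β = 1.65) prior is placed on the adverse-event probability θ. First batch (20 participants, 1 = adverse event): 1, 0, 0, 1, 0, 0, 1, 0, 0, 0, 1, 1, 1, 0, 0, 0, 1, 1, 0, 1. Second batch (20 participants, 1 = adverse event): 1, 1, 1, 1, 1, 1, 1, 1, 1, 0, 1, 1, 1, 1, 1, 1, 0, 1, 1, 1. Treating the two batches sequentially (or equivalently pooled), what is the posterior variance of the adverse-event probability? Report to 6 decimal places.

The Beta prior is conjugate to a Binomial/Bernoulli likelihood; the update adds successes to α and failures to β.
After batch 1: Beta(11.17+9, 1.65+11) = Beta(20.17, 12.65).
After batch 2: Beta(20.17+18, 12.65+2) = Beta(38.17, 14.65).
Var = αβ/((α+β)²(α+β+1)) = 38.17·14.65/(52.82²·53.82) = 0.003724.

0.003724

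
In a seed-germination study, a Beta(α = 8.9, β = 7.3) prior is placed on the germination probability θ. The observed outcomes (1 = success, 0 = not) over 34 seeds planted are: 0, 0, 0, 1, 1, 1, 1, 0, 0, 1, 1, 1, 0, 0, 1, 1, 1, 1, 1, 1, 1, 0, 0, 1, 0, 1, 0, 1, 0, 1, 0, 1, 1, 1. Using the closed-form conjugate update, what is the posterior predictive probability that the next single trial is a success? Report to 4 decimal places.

0.5956

The Beta prior is conjugate to a Binomial/Bernoulli likelihood; the update adds successes to α and failures to β.
Posterior: Beta(α+k, β+n−k) = Beta(8.9+21, 7.3+13) = Beta(29.9, 20.3).
For a single future Bernoulli trial, P(success | data) = α/(α+β) = 0.5956.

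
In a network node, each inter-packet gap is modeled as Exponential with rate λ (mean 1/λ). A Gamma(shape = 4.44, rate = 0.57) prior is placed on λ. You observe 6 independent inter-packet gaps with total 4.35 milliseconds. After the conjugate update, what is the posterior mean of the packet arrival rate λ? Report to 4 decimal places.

With a Gamma(shape α, rate β) prior on the exponential rate λ, the posterior after n observations with total T = Σxᵢ is Gamma(α+n, β+T).
Posterior: Gamma(4.44+6, 0.57+4.35) = Gamma(10.44, 4.92).
Posterior mean of λ = α/β = 10.44/4.92 = 2.1220.

2.1220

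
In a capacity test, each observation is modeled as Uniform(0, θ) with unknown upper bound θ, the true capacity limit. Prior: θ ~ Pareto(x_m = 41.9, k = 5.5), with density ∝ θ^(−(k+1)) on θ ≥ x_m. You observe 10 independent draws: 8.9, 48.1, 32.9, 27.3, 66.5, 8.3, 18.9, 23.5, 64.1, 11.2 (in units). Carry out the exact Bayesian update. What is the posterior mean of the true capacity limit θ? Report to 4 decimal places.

71.0862

A Pareto(scale x_m, shape k) prior on the upper bound θ of Uniform(0, θ) is conjugate: posterior is Pareto(max(x_m, max xᵢ), k + n).
Sample maximum = 66.5; prior scale x_m = 41.9 → posterior scale = max = 66.5.
Posterior shape = 5.5 + 10 = 15.5.
E[θ|data] = k·x_m/(k−1) = 15.5·66.5/14.5 = 71.0862.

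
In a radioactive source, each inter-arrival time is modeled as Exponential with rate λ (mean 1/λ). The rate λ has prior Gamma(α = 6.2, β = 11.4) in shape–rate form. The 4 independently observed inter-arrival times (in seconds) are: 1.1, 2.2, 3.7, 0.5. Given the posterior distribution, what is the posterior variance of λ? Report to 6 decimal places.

0.028555

With a Gamma(shape α, rate β) prior on the exponential rate λ, the posterior after n observations with total T = Σxᵢ is Gamma(α+n, β+T).
Sum of observations T = 7.5 seconds; n = 4.
Posterior: Gamma(6.2+4, 11.4+7.5) = Gamma(10.2, 18.9).
Var = α/β² = 0.028555.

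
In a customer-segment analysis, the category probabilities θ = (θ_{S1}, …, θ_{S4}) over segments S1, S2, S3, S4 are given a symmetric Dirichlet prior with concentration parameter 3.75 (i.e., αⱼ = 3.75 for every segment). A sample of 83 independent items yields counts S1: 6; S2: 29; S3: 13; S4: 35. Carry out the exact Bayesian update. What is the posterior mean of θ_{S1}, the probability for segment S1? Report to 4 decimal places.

0.0995

The Dirichlet prior is conjugate to the Multinomial likelihood: each posterior αⱼ = prior αⱼ + observed count nⱼ.
Posterior concentration: (9.75, 32.75, 16.75, 38.75), total = 98.00.
E[θ_{S1}|data] = α_{S1}/Σα = 9.75/98.00 = 0.0995.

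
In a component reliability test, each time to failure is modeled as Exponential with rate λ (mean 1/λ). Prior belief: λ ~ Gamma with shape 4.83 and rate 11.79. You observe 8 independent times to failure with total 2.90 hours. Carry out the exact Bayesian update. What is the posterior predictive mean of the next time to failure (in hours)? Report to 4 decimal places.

1.2418

With a Gamma(shape α, rate β) prior on the exponential rate λ, the posterior after n observations with total T = Σxᵢ is Gamma(α+n, β+T).
Posterior: Gamma(4.83+8, 11.79+2.90) = Gamma(12.83, 14.69).
The predictive distribution for the next observation is Lomax; its mean is β/(α−1) = 14.69/11.83 = 1.2418.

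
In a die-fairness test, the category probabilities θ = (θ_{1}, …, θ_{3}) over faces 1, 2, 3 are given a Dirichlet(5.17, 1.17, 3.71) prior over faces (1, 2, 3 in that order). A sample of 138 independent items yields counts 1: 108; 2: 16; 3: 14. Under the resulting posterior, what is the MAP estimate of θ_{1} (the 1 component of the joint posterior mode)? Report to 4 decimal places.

0.7733

The Dirichlet prior is conjugate to the Multinomial likelihood: each posterior αⱼ = prior αⱼ + observed count nⱼ.
Posterior concentration: (113.17, 17.17, 17.71), total = 148.05.
Joint mode component: (α_{1}−1)/(Σα−K) = 112.17/145.05 = 0.7733.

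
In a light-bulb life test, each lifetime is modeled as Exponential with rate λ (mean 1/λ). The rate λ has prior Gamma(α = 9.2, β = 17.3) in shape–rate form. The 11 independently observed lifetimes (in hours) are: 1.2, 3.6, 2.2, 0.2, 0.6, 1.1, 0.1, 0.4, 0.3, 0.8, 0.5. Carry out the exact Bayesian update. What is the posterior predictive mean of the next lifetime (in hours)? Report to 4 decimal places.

1.4740

With a Gamma(shape α, rate β) prior on the exponential rate λ, the posterior after n observations with total T = Σxᵢ is Gamma(α+n, β+T).
Sum of observations T = 11.0 hours; n = 11.
Posterior: Gamma(9.2+11, 17.3+11.0) = Gamma(20.2, 28.3).
The predictive distribution for the next observation is Lomax; its mean is β/(α−1) = 28.3/19.2 = 1.4740.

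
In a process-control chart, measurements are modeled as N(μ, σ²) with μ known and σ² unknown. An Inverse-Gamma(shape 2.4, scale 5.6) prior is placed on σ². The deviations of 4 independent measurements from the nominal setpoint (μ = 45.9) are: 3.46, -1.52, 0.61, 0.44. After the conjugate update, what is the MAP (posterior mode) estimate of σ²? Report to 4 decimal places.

With known mean μ and an Inverse-Gamma(α, β) prior on σ², the Normal likelihood is conjugate: posterior is Inv-Gamma(α + n/2, β + Σ(xᵢ−μ)²/2).
Σ(xᵢ−μ)² = (3.46)² + (-1.52)² + (0.61)² + (0.44)² = 14.8477.
Posterior: Inv-Gamma(2.4 + 4/2, 5.6 + 14.8477/2) = Inv-Gamma(4.40, 13.02385).
Mode = β/(α+1) = 13.02385/5.40 = 2.4118.

2.4118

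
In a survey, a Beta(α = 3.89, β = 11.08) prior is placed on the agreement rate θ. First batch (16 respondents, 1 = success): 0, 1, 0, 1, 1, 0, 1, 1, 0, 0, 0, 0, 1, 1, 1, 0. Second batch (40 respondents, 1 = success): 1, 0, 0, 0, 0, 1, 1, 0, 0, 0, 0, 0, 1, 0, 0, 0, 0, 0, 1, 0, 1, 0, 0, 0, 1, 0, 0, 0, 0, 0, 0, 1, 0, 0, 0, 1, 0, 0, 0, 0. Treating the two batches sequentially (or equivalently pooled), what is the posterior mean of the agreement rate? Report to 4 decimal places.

The Beta prior is conjugate to a Binomial/Bernoulli likelihood; the update adds successes to α and failures to β.
After batch 1: Beta(3.89+8, 11.08+8) = Beta(11.89, 19.08).
After batch 2: Beta(11.89+9, 19.08+31) = Beta(20.89, 50.08).
Posterior mean = α/(α+β) = 20.89/70.97 = 0.2943.

0.2943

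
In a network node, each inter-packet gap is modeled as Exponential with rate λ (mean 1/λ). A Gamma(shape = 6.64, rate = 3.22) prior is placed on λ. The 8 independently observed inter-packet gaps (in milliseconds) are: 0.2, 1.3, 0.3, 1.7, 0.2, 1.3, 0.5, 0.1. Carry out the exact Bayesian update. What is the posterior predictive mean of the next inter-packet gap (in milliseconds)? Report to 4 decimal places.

0.6466

With a Gamma(shape α, rate β) prior on the exponential rate λ, the posterior after n observations with total T = Σxᵢ is Gamma(α+n, β+T).
Sum of observations T = 5.6 milliseconds; n = 8.
Posterior: Gamma(6.64+8, 3.22+5.6) = Gamma(14.64, 8.82).
The predictive distribution for the next observation is Lomax; its mean is β/(α−1) = 8.82/13.64 = 0.6466.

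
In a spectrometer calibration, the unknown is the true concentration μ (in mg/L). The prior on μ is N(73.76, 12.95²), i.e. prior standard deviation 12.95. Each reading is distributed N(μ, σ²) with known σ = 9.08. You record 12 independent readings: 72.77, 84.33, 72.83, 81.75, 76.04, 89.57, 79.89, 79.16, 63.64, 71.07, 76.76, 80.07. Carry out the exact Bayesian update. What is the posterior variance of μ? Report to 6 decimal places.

For Normal data with known variance σ², a Normal(μ₀, σ₀²) prior on μ is conjugate. Posterior precision = 1/σ₀² + n/σ²; posterior mean is the precision-weighted average of μ₀ and x̄.
σ₀² = 12.95² = 167.7025, σ² = 9.08² = 82.4464; σ² + n·σ₀² = 82.4464 + 12·167.7025 = 2094.8764.
Posterior precision = 1/σ₀² + n/σ² = 1/167.7025 + 12/82.4464 = (σ² + n·σ₀²)/(σ₀²σ²) = 2094.8764/(167.7025·82.4464); posterior variance σₙ² = σ₀²σ²/(σ² + n·σ₀²) = 167.7025·82.4464/2094.8764 = 6.600135.

6.600135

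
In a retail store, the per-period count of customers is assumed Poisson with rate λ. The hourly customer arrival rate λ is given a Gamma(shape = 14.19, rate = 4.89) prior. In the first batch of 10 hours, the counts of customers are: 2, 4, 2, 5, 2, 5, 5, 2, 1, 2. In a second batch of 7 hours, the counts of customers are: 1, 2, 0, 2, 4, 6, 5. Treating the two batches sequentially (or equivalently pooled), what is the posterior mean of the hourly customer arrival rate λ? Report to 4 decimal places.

2.9324

With a Gamma(shape α, rate β) prior, the Poisson likelihood is conjugate: the posterior is Gamma(α + ΣXᵢ, β + n).
Batch 1: sum of counts S = 30 over n = 10 hours.
After batch 1: Gamma(α+S, β+n) = Gamma(14.19+30, 4.89+10) = Gamma(44.19, 14.89).
Batch 2: sum of counts S = 20 over n = 7 hours.
After batch 2: Gamma(α+S, β+n) = Gamma(44.19+20, 14.89+7) = Gamma(64.19, 21.89).
Posterior mean = α/β = 64.19/21.89 = 2.9324.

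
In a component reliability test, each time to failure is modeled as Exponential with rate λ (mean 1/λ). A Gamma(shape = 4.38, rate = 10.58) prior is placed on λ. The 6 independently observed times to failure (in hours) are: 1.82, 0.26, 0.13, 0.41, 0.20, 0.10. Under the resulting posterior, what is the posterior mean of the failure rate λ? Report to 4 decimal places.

With a Gamma(shape α, rate β) prior on the exponential rate λ, the posterior after n observations with total T = Σxᵢ is Gamma(α+n, β+T).
Sum of observations T = 2.92 hours; n = 6.
Posterior: Gamma(4.38+6, 10.58+2.92) = Gamma(10.38, 13.50).
Posterior mean of λ = α/β = 10.38/13.50 = 0.7689.

0.7689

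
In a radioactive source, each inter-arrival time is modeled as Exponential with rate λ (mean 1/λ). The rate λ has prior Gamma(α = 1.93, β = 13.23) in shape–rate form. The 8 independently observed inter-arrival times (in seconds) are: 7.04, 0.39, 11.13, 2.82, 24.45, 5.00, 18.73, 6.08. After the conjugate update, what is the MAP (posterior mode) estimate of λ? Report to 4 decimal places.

0.1005

With a Gamma(shape α, rate β) prior on the exponential rate λ, the posterior after n observations with total T = Σxᵢ is Gamma(α+n, β+T).
Sum of observations T = 75.64 seconds; n = 8.
Posterior: Gamma(1.93+8, 13.23+75.64) = Gamma(9.93, 88.87).
Mode = (α−1)/β = 0.1005.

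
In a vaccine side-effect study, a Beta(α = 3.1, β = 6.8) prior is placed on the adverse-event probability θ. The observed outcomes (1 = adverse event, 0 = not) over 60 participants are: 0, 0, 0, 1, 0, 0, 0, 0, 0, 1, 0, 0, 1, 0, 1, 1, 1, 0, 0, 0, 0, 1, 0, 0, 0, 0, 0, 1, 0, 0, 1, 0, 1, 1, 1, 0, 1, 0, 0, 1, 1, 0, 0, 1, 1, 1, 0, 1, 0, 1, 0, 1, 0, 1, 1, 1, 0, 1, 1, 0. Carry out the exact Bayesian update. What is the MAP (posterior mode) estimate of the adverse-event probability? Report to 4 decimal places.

The Beta prior is conjugate to a Binomial/Bernoulli likelihood; the update adds successes to α and failures to β.
Posterior: Beta(α+k, β+n−k) = Beta(3.1+26, 6.8+34) = Beta(29.1, 40.8).
Mode of Beta(a,b) for a,b>1 is (a−1)/(a+b−2) = 28.1/67.9 = 0.4138.

0.4138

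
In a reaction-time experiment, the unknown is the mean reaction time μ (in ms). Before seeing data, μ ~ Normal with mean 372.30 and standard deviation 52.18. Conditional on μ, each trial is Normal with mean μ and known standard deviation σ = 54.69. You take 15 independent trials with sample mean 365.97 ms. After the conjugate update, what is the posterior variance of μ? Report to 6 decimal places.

For Normal data with known variance σ², a Normal(μ₀, σ₀²) prior on μ is conjugate. Posterior precision = 1/σ₀² + n/σ²; posterior mean is the precision-weighted average of μ₀ and x̄.
σ₀² = 52.18² = 2722.7524, σ² = 54.69² = 2990.9961; σ² + n·σ₀² = 2990.9961 + 15·2722.7524 = 43832.2821.
Posterior precision = 1/σ₀² + n/σ² = 1/2722.7524 + 15/2990.9961 = (σ² + n·σ₀²)/(σ₀²σ²) = 43832.2821/(2722.7524·2990.9961); posterior variance σₙ² = σ₀²σ²/(σ² + n·σ₀²) = 2722.7524·2990.9961/43832.2821 = 185.793242.

185.793242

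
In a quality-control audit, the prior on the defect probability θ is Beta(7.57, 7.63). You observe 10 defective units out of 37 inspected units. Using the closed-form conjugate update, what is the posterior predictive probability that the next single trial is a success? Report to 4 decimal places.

0.3366

The Beta prior is conjugate to a Binomial/Bernoulli likelihood; the update adds successes to α and failures to β.
Posterior: Beta(α+k, β+n−k) = Beta(7.57+10, 7.63+27) = Beta(17.57, 34.63).
For a single future Bernoulli trial, P(success | data) = α/(α+β) = 0.3366.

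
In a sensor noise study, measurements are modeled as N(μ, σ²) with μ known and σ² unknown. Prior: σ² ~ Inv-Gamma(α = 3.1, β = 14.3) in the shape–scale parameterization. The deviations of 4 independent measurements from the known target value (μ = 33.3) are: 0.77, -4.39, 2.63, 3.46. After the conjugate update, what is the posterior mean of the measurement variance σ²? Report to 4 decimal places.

8.2138

With known mean μ and an Inverse-Gamma(α, β) prior on σ², the Normal likelihood is conjugate: posterior is Inv-Gamma(α + n/2, β + Σ(xᵢ−μ)²/2).
Σ(xᵢ−μ)² = (0.77)² + (-4.39)² + (2.63)² + (3.46)² = 38.7535.
Posterior: Inv-Gamma(3.1 + 4/2, 14.3 + 38.7535/2) = Inv-Gamma(5.10, 33.67675).
E[σ²|data] = β/(α−1) = 33.67675/4.10 = 8.2138.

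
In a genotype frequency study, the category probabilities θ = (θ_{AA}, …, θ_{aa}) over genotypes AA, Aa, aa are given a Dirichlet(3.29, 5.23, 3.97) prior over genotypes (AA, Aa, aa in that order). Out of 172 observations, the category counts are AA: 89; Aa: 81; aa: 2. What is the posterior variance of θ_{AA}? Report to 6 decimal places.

0.001348

The Dirichlet prior is conjugate to the Multinomial likelihood: each posterior αⱼ = prior αⱼ + observed count nⱼ.
Posterior concentration: (92.29, 86.23, 5.97), total = 184.49.
Var[θ_j] = α_j(Σα−α_j)/((Σα)²(Σα+1)) = 92.29·92.20/(184.49²·185.49) = 0.001348.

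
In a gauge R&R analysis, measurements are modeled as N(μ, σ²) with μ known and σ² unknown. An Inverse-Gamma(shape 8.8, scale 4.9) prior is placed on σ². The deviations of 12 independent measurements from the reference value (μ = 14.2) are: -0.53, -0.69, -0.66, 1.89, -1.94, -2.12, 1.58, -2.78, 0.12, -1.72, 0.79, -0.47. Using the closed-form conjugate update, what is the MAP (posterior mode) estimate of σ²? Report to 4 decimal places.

1.1666

With known mean μ and an Inverse-Gamma(α, β) prior on σ², the Normal likelihood is conjugate: posterior is Inv-Gamma(α + n/2, β + Σ(xᵢ−μ)²/2).
Σ(xᵢ−μ)² = (-0.53)² + (-0.69)² + (-0.66)² + (1.89)² + (-1.94)² + (-2.12)² + (1.58)² + (-2.78)² + (0.12)² + (-1.72)² + (0.79)² + (-0.47)² = 27.0653.
Posterior: Inv-Gamma(8.8 + 12/2, 4.9 + 27.0653/2) = Inv-Gamma(14.80, 18.43265).
Mode = β/(α+1) = 18.43265/15.80 = 1.1666.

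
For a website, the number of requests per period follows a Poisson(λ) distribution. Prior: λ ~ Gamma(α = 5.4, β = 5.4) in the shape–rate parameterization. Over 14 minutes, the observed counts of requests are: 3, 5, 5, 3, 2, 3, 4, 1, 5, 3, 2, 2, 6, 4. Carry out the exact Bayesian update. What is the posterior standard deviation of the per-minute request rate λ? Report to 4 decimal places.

0.3767

With a Gamma(shape α, rate β) prior, the Poisson likelihood is conjugate: the posterior is Gamma(α + ΣXᵢ, β + n).
Sum of counts S = 48 over n = 14 minutes.
Posterior: Gamma(α+S, β+n) = Gamma(5.4+48, 5.4+14) = Gamma(53.4, 19.4).
SD = √α/β = √53.4/19.4 = 0.3767.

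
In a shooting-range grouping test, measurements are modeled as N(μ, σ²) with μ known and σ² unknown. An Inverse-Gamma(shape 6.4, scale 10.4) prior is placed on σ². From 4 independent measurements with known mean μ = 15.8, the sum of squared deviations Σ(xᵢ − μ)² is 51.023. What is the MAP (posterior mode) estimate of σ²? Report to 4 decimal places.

With known mean μ and an Inverse-Gamma(α, β) prior on σ², the Normal likelihood is conjugate: posterior is Inv-Gamma(α + n/2, β + Σ(xᵢ−μ)²/2).
Posterior: Inv-Gamma(6.4 + 4/2, 10.4 + 51.023/2) = Inv-Gamma(8.40, 35.9115).
Mode = β/(α+1) = 35.9115/9.40 = 3.8204.

3.8204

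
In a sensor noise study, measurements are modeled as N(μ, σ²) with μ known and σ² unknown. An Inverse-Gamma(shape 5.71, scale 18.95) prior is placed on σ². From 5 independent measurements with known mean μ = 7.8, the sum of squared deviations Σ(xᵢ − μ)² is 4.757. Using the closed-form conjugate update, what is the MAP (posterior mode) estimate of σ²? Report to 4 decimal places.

2.3158

With known mean μ and an Inverse-Gamma(α, β) prior on σ², the Normal likelihood is conjugate: posterior is Inv-Gamma(α + n/2, β + Σ(xᵢ−μ)²/2).
Posterior: Inv-Gamma(5.71 + 5/2, 18.95 + 4.757/2) = Inv-Gamma(8.21, 21.3285).
Mode = β/(α+1) = 21.3285/9.21 = 2.3158.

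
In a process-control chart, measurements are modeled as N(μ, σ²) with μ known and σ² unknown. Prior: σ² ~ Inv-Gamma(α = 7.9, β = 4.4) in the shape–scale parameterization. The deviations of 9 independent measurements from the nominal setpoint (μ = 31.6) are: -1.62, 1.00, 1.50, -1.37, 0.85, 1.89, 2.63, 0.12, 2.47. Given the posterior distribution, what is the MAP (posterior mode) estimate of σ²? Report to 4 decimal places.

1.2641

With known mean μ and an Inverse-Gamma(α, β) prior on σ², the Normal likelihood is conjugate: posterior is Inv-Gamma(α + n/2, β + Σ(xᵢ−μ)²/2).
Σ(xᵢ−μ)² = (-1.62)² + (1.00)² + (1.50)² + (-1.37)² + (0.85)² + (1.89)² + (2.63)² + (0.12)² + (2.47)² = 25.0781.
Posterior: Inv-Gamma(7.9 + 9/2, 4.4 + 25.0781/2) = Inv-Gamma(12.40, 16.93905).
Mode = β/(α+1) = 16.93905/13.40 = 1.2641.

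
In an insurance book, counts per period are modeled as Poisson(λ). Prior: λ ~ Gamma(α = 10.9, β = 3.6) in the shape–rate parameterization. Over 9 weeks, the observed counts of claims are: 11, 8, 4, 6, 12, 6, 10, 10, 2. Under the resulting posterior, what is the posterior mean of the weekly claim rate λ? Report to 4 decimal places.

With a Gamma(shape α, rate β) prior, the Poisson likelihood is conjugate: the posterior is Gamma(α + ΣXᵢ, β + n).
Sum of counts S = 69 over n = 9 weeks.
Posterior: Gamma(α+S, β+n) = Gamma(10.9+69, 3.6+9) = Gamma(79.9, 12.6).
Posterior mean = α/β = 79.9/12.6 = 6.3413.

6.3413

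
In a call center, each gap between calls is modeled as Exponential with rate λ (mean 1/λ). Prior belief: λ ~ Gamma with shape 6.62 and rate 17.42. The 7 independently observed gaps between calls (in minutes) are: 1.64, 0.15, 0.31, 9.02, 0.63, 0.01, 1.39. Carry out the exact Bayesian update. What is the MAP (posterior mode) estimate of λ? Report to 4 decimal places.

0.4128

With a Gamma(shape α, rate β) prior on the exponential rate λ, the posterior after n observations with total T = Σxᵢ is Gamma(α+n, β+T).
Sum of observations T = 13.15 minutes; n = 7.
Posterior: Gamma(6.62+7, 17.42+13.15) = Gamma(13.62, 30.57).
Mode = (α−1)/β = 0.4128.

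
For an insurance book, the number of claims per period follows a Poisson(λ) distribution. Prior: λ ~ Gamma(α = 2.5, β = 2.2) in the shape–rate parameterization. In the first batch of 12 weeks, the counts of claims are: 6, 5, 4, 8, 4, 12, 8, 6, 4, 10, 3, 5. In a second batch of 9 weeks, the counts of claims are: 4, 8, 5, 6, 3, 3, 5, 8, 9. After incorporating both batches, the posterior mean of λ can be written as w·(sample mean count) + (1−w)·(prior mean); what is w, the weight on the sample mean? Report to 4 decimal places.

0.9052

With a Gamma(shape α, rate β) prior, the Poisson likelihood is conjugate: the posterior is Gamma(α + ΣXᵢ, β + n).
Total number of weeks: n = 12 + 9 = 21.
Posterior mean = (α₀+S)/(β₀+n) = [n/(β₀+n)]·(S/n) + [β₀/(β₀+n)]·(α₀/β₀), so only n and β₀ enter the weight.
Weight on data w = n/(β₀+n) = 21/(2.2+21) = 21/23.2 = 0.9052.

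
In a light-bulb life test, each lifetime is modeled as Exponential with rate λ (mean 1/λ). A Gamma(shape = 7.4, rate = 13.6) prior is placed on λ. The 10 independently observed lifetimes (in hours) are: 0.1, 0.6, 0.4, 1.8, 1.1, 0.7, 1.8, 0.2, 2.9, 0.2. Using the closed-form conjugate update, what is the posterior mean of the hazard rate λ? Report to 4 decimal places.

0.7436

With a Gamma(shape α, rate β) prior on the exponential rate λ, the posterior after n observations with total T = Σxᵢ is Gamma(α+n, β+T).
Sum of observations T = 9.8 hours; n = 10.
Posterior: Gamma(7.4+10, 13.6+9.8) = Gamma(17.4, 23.4).
Posterior mean of λ = α/β = 17.4/23.4 = 0.7436.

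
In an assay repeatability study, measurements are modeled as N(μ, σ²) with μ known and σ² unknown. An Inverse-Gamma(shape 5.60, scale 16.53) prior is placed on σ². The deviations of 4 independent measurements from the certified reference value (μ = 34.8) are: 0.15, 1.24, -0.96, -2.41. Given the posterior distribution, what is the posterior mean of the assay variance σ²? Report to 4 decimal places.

3.1326

With known mean μ and an Inverse-Gamma(α, β) prior on σ², the Normal likelihood is conjugate: posterior is Inv-Gamma(α + n/2, β + Σ(xᵢ−μ)²/2).
Σ(xᵢ−μ)² = (0.15)² + (1.24)² + (-0.96)² + (-2.41)² = 8.2898.
Posterior: Inv-Gamma(5.60 + 4/2, 16.53 + 8.2898/2) = Inv-Gamma(7.60, 20.67490).
E[σ²|data] = β/(α−1) = 20.67490/6.60 = 3.1326.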